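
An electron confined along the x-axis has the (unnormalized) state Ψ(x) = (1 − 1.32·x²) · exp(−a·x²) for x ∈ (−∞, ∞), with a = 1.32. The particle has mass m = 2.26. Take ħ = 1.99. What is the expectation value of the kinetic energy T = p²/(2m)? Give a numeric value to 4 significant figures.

3.259

T = −(ħ²/2m) d²/dx², so ⟨T⟩ = −(ħ²/2m) ∫ Ψ*·Ψ'' dx / ∫|Ψ|² dx; with m = 2.26.
Expand each integrand as polynomial × e^(−2ax²) and use ∫x^(2j)·e^(−2ax²) dx = (2j−1)!!/(4a)^j · √(π/(2a)), odd powers → 0; here √(π/(2a)) = 1.0909. Differentiate with the product rule, d/dx e^(−ax²) = −2ax·e^(−ax²).
State is unnormalized: ∫|Ψ|² dx = 0.74997, and ∫Ψ*·(−ħ²/2m · Ψ'') dx = 2.4443, so ⟨T⟩ = 2.4443 / 0.74997.
⟨T⟩ = 3.2592.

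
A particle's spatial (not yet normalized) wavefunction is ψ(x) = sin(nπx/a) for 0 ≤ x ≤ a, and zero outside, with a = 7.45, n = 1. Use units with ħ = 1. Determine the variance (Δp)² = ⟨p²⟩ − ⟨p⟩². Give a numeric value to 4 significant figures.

0.1778

Compute ⟨p⟩ and ⟨p²⟩ separately; (Δp)² = ⟨p²⟩ − ⟨p⟩².
d/dx sin(nπx/a) = (nπ/a)·cos(nπx/a) and d²/dx² sin(nπx/a) = −(nπ/a)²·sin(nπx/a); on 0 ≤ x ≤ a, ∫sin²(nπx/a) dx = a/2 and ∫sin(nπx/a)·cos(nπx/a) dx = 0.
Normalization: ∫|ψ|² dx = 3.7250.
⟨p⟩ = 0.0000 and ⟨p²⟩ = 0.17782.
(Δp)² = 0.17782 − (0.0000)² = 0.17782.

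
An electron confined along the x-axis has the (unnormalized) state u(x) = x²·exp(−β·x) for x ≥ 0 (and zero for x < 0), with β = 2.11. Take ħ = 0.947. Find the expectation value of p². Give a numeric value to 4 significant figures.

1.331

p² u = −ħ² d²u/dx²; ⟨p²⟩ = −ħ² ∫ u*·u'' dx / ∫|u|² dx.
Differentiate x²·exp(−β·x) with the product rule; every integrand then reduces to terms xʲ·e^(−2βx) on [0, ∞), with ∫₀^∞ xʲ·e^(−2βx) dx = j!/(2β)^(j+1).
State is unnormalized: ∫|u|² dx = 0.017933, and ∫u*·(−ħ² u'') dx = 0.023867, so ⟨p²⟩ = 0.023867 / 0.017933.
⟨p²⟩ = 1.3309.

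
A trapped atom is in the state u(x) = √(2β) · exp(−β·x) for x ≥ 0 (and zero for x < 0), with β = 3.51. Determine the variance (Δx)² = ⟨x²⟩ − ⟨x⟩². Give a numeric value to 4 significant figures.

Compute ⟨x⟩ and ⟨x²⟩ separately, then (Δx)² = ⟨x²⟩ − ⟨x⟩².
Every integrand reduces to terms xʲ·e^(−2βx) on [0, ∞); use ∫₀^∞ xʲ·e^(−2βx) dx = j!/(2β)^(j+1).
⟨x⟩ = 0.14245 and ⟨x²⟩ = 0.040584.
(Δx)² = 0.040584 − (0.14245)² = 0.020292.

0.02029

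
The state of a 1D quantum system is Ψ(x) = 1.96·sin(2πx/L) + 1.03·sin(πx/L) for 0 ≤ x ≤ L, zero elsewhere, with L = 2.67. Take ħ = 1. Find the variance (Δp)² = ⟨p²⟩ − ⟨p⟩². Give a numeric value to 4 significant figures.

Compute ⟨p⟩ and ⟨p²⟩ separately; (Δp)² = ⟨p²⟩ − ⟨p⟩².
d²/dx² sin(jπx/L) = −(jπ/L)²·sin(jπx/L); on 0 ≤ x ≤ L, ∫sin²(jπx/L) dx = L/2 and ∫sin(jπx/L)·sin(lπx/L) dx = 0 for j ≠ l, so only diagonal terms survive in ∫|Ψ|² and ∫Ψ·Ψ″; ∫Ψ·Ψ′ dx = [Ψ²/2] between the walls = 0.
Normalization: ∫|Ψ|² dx = 6.5448.
⟨p⟩ = 0.0000 and ⟨p²⟩ = 4.6390.
(Δp)² = 4.6390 − (0.0000)² = 4.6390.

4.639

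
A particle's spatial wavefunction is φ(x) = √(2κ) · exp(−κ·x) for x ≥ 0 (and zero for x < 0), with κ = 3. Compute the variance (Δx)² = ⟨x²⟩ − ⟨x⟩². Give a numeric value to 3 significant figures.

0.0278

Compute ⟨x⟩ and ⟨x²⟩ separately, then (Δx)² = ⟨x²⟩ − ⟨x⟩².
Every integrand reduces to terms xʲ·e^(−2κx) on [0, ∞); use ∫₀^∞ xʲ·e^(−2κx) dx = j!/(2κ)^(j+1).
⟨x⟩ = 0.16667 and ⟨x²⟩ = 0.055556.
(Δx)² = 0.055556 − (0.16667)² = 0.027778.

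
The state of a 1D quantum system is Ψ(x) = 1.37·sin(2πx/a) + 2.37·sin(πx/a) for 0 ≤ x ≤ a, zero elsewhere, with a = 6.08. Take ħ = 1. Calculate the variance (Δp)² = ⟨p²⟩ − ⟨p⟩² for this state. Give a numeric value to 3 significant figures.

0.468

Compute ⟨p⟩ and ⟨p²⟩ separately; (Δp)² = ⟨p²⟩ − ⟨p⟩².
d²/dx² sin(jπx/a) = −(jπ/a)²·sin(jπx/a); on 0 ≤ x ≤ a, ∫sin²(jπx/a) dx = a/2 and ∫sin(jπx/a)·sin(lπx/a) dx = 0 for j ≠ l, so only diagonal terms survive in ∫|Ψ|² and ∫Ψ·Ψ″; ∫Ψ·Ψ′ dx = [Ψ²/2] between the walls = 0.
Normalization: ∫|Ψ|² dx = 22.781.
⟨p⟩ = 0.0000 and ⟨p²⟩ = 0.46760.
(Δp)² = 0.46760 − (0.0000)² = 0.46760.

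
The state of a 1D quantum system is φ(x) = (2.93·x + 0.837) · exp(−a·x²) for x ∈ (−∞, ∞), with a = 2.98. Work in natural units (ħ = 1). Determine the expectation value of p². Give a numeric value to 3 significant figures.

6.00

p² φ = −ħ² d²φ/dx²; ⟨p²⟩ = −ħ² ∫ φ*·φ'' dx / ∫|φ|² dx.
Expand each integrand as polynomial × e^(−2ax²) and use ∫x^(2j)·e^(−2ax²) dx = (2j−1)!!/(4a)^j · √(π/(2a)), odd powers → 0; here √(π/(2a)) = 0.72603. Differentiate with the product rule, d/dx e^(−ax²) = −2ax·e^(−ax²).
State is unnormalized: ∫|φ|² dx = 1.0315, and ∫φ*·(−ħ² φ'') dx = 6.1904, so ⟨p²⟩ = 6.1904 / 1.0315.
⟨p²⟩ = 6.0012.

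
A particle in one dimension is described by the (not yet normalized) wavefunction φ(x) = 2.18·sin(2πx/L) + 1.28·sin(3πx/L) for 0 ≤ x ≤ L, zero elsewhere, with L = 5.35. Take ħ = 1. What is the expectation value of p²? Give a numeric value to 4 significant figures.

1.821

p² φ = −ħ² d²φ/dx²; ⟨p²⟩ = −ħ² ∫ φ*·φ'' dx / ∫|φ|² dx.
d²/dx² sin(jπx/L) = −(jπ/L)²·sin(jπx/L); on 0 ≤ x ≤ L, ∫sin²(jπx/L) dx = L/2 and ∫sin(jπx/L)·sin(lπx/L) dx = 0 for j ≠ l, so only diagonal terms survive in ∫|φ|² and ∫φ·φ″; ∫φ·φ′ dx = [φ²/2] between the walls = 0.
State is unnormalized: ∫|φ|² dx = 17.095, and ∫φ*·(−ħ² φ'') dx = 31.136, so ⟨p²⟩ = 31.136 / 17.095.
⟨p²⟩ = 1.8213.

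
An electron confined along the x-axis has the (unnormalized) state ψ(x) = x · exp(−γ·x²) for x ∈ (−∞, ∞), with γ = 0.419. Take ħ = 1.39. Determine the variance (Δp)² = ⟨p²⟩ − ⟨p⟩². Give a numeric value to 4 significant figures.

2.429

Compute ⟨p⟩ and ⟨p²⟩ separately; (Δp)² = ⟨p²⟩ − ⟨p⟩².
Expand each integrand as polynomial × e^(−2γx²) and use ∫x^(2j)·e^(−2γx²) dx = (2j−1)!!/(4γ)^j · √(π/(2γ)), odd powers → 0; here √(π/(2γ)) = 1.9362. Differentiate with the product rule, d/dx e^(−γx²) = −2γx·e^(−γx²).
Normalization: ∫|ψ|² dx = 1.1553.
⟨p⟩ = 0.0000 and ⟨p²⟩ = 2.4286.
(Δp)² = 2.4286 − (0.0000)² = 2.4286.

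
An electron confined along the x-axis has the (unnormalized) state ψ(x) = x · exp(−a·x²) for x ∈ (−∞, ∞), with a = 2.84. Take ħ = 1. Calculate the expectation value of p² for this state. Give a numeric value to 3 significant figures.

p² ψ = −ħ² d²ψ/dx²; ⟨p²⟩ = −ħ² ∫ ψ*·ψ'' dx / ∫|ψ|² dx.
Expand each integrand as polynomial × e^(−2ax²) and use ∫x^(2j)·e^(−2ax²) dx = (2j−1)!!/(4a)^j · √(π/(2a)), odd powers → 0; here √(π/(2a)) = 0.74371. Differentiate with the product rule, d/dx e^(−ax²) = −2ax·e^(−ax²).
State is unnormalized: ∫|ψ|² dx = 0.065467, and ∫ψ*·(−ħ² ψ'') dx = 0.55778, so ⟨p²⟩ = 0.55778 / 0.065467.
⟨p²⟩ = 8.5200.

8.52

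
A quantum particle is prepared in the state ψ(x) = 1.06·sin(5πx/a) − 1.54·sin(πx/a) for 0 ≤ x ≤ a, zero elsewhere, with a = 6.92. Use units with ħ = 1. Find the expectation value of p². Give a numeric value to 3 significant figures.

p² ψ = −ħ² d²ψ/dx²; ⟨p²⟩ = −ħ² ∫ ψ*·ψ'' dx / ∫|ψ|² dx.
d²/dx² sin(jπx/a) = −(jπ/a)²·sin(jπx/a); on 0 ≤ x ≤ a, ∫sin²(jπx/a) dx = a/2 and ∫sin(jπx/a)·sin(lπx/a) dx = 0 for j ≠ l, so only diagonal terms survive in ∫|ψ|² and ∫ψ·ψ″; ∫ψ·ψ′ dx = [ψ²/2] between the walls = 0.
State is unnormalized: ∫|ψ|² dx = 12.093, and ∫ψ*·(−ħ² ψ'') dx = 21.723, so ⟨p²⟩ = 21.723 / 12.093.
⟨p²⟩ = 1.7963.

1.80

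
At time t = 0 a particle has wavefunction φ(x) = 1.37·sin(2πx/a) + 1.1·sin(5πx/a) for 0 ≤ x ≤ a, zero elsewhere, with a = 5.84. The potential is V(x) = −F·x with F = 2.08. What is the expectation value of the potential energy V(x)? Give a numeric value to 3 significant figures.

-5.86

⟨V⟩ = ∫ V(x)·|φ|² dx / ∫|φ|² dx.
On 0 ≤ x ≤ a (j ≠ l): ∫sin²(jπx/a) dx = a/2, ∫sin(jπx/a)·sin(lπx/a) dx = 0; diagonal moments ∫x·sin²(jπx/a) dx = a²/4, ∫x²·sin²(jπx/a) dx = a³·(1/6 − 1/(4j²π²)); cross terms ∫x·sin(jπx/a)·sin(lπx/a) dx = 0 for j + l even and −4jla²/(π²(j² − l²)²) for j + l odd, ∫x²·sin(jπx/a)·sin(lπx/a) dx = (−1)^(j+l)·4jla³/(π²(j² − l²)²); higher powers the same way via product-to-sum and parts.
State is unnormalized: ∫|φ|² dx = 9.0137, and ∫φ*·V(x)·φ dx = -52.781, so ⟨V⟩ = -52.781 / 9.0137.
⟨V⟩ = -5.8556.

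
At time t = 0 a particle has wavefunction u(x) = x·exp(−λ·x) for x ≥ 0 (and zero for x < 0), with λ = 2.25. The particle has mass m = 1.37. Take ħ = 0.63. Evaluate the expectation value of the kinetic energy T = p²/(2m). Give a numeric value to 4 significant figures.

T = −(ħ²/2m) d²/dx², so ⟨T⟩ = −(ħ²/2m) ∫ u*·u'' dx / ∫|u|² dx; with m = 1.37.
Differentiate x·exp(−λ·x) with the product rule; every integrand then reduces to terms xʲ·e^(−2λx) on [0, ∞), with ∫₀^∞ xʲ·e^(−2λx) dx = j!/(2λ)^(j+1).
State is unnormalized: ∫|u|² dx = 0.021948, and ∫u*·(−ħ²/2m · u'') dx = 0.016095, so ⟨T⟩ = 0.016095 / 0.021948.
⟨T⟩ = 0.73332.

0.7333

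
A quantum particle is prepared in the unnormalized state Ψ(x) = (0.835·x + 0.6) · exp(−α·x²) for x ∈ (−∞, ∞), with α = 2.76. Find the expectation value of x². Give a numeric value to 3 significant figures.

⟨x²⟩ = ∫ x²·|Ψ|² dx / ∫|Ψ|² dx (integrals over the domain).
Expand each integrand as polynomial × e^(−2αx²) and use ∫x^(2j)·e^(−2αx²) dx = (2j−1)!!/(4α)^j · √(π/(2α)), odd powers → 0; here √(π/(2α)) = 0.75441.
State is unnormalized: ∫|Ψ|² dx = 0.31923, and ∫Ψ*·x²·Ψ dx = 0.037547, so ⟨x²⟩ = 0.037547 / 0.31923.
⟨x²⟩ = 0.11762.

0.118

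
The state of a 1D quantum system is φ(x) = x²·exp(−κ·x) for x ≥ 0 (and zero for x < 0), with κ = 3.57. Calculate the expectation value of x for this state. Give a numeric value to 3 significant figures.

⟨x⟩ = ∫ x·|φ|² dx / ∫|φ|² dx (integrals over the domain).
Every integrand reduces to terms xʲ·e^(−2κx) on [0, ∞); use ∫₀^∞ xʲ·e^(−2κx) dx = j!/(2κ)^(j+1).
State is unnormalized: ∫|φ|² dx = 0.0012934, and ∫φ*·x·φ dx = 0.00090572, so ⟨x⟩ = 0.00090572 / 0.0012934.
⟨x⟩ = 0.70028.

0.700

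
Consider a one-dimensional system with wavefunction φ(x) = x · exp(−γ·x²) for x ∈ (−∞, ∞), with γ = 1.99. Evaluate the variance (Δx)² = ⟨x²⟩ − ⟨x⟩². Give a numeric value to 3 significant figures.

Compute ⟨x⟩ and ⟨x²⟩ separately, then (Δx)² = ⟨x²⟩ − ⟨x⟩².
Expand each integrand as polynomial × e^(−2γx²) and use ∫x^(2j)·e^(−2γx²) dx = (2j−1)!!/(4γ)^j · √(π/(2γ)), odd powers → 0; here √(π/(2γ)) = 0.88845.
Normalization: ∫|φ|² dx = 0.11161.
⟨x⟩ = 0.0000 and ⟨x²⟩ = 0.37688.
(Δx)² = 0.37688 − (0.0000)² = 0.37688.

0.377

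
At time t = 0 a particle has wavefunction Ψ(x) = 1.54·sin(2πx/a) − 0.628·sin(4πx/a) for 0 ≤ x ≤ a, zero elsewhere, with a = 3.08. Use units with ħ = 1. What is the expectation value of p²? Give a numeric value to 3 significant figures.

5.94

p² Ψ = −ħ² d²Ψ/dx²; ⟨p²⟩ = −ħ² ∫ Ψ*·Ψ'' dx / ∫|Ψ|² dx.
d²/dx² sin(jπx/a) = −(jπ/a)²·sin(jπx/a); on 0 ≤ x ≤ a, ∫sin²(jπx/a) dx = a/2 and ∫sin(jπx/a)·sin(lπx/a) dx = 0 for j ≠ l, so only diagonal terms survive in ∫|Ψ|² and ∫Ψ·Ψ″; ∫Ψ·Ψ′ dx = [Ψ²/2] between the walls = 0.
State is unnormalized: ∫|Ψ|² dx = 4.2596, and ∫Ψ*·(−ħ² Ψ'') dx = 25.309, so ⟨p²⟩ = 25.309 / 4.2596.
⟨p²⟩ = 5.9417.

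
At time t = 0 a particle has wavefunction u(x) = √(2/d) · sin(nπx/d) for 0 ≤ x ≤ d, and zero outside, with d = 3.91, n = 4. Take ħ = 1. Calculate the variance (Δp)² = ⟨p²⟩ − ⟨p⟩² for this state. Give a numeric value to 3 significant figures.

Compute ⟨p⟩ and ⟨p²⟩ separately; (Δp)² = ⟨p²⟩ − ⟨p⟩².
d/dx sin(nπx/d) = (nπ/d)·cos(nπx/d) and d²/dx² sin(nπx/d) = −(nπ/d)²·sin(nπx/d); on 0 ≤ x ≤ d, ∫sin²(nπx/d) dx = d/2 and ∫sin(nπx/d)·cos(nπx/d) dx = 0.
⟨p⟩ = 0.0000 and ⟨p²⟩ = 10.329.
(Δp)² = 10.329 − (0.0000)² = 10.329.

10.3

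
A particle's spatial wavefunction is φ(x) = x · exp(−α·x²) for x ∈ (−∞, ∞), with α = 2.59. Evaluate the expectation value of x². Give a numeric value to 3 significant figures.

⟨x²⟩ = ∫ x²·|φ|² dx / ∫|φ|² dx (integrals over the domain).
Expand each integrand as polynomial × e^(−2αx²) and use ∫x^(2j)·e^(−2αx²) dx = (2j−1)!!/(4α)^j · √(π/(2α)), odd powers → 0; here √(π/(2α)) = 0.77877.
State is unnormalized: ∫|φ|² dx = 0.075171, and ∫φ*·x²·φ dx = 0.021768, so ⟨x²⟩ = 0.021768 / 0.075171.
⟨x²⟩ = 0.28958.

0.290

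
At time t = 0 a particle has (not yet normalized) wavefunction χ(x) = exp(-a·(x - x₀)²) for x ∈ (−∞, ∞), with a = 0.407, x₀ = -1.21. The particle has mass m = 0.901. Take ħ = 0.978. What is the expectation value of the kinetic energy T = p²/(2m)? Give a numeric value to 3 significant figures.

T = −(ħ²/2m) d²/dx², so ⟨T⟩ = −(ħ²/2m) ∫ χ*·χ'' dx / ∫|χ|² dx; with m = 0.901.
Gaussian moments (u = x − x₀): ∫u^(2j)·e^(−2au²) du = (2j−1)!!/(4a)^j · √(π/(2a)), odd powers integrate to 0; here √(π/(2a)) = 1.9645. Derivatives: d/dx e^(−au²) = −2au·e^(−au²), d²/dx² e^(−au²) = (4a²u² − 2a)·e^(−au²).
State is unnormalized: ∫|χ|² dx = 1.9645, and ∫χ*·(−ħ²/2m · χ'') dx = 0.42440, so ⟨T⟩ = 0.42440 / 1.9645.
⟨T⟩ = 0.21603.

0.216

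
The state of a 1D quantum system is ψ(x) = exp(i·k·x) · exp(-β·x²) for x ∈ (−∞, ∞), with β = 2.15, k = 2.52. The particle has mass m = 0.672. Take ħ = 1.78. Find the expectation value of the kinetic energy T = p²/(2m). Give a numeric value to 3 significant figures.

T = −(ħ²/2m) d²/dx², so ⟨T⟩ = −(ħ²/2m) ∫ ψ*·ψ'' dx / ∫|ψ|² dx; with m = 0.672.
Gaussian moments: ∫x^(2j)·e^(−2βx²) dx = (2j−1)!!/(4β)^j · √(π/(2β)), odd powers integrate to 0; here √(π/(2β)) = 0.85475. Derivatives: ψ′ = (ik − 2βx)·ψ, ψ″ = ((ik − 2βx)² − 2β)·ψ; the odd-in-x pieces drop out.
State is unnormalized: ∫|ψ|² dx = 0.85475, and ∫ψ*·(−ħ²/2m · ψ'') dx = 17.129, so ⟨T⟩ = 17.129 / 0.85475.
⟨T⟩ = 20.039.

20.0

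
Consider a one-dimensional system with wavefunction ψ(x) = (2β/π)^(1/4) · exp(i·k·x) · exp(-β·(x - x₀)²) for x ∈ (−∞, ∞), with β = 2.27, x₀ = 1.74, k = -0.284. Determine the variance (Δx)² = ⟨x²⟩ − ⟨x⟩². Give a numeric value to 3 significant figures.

0.110

Compute ⟨x⟩ and ⟨x²⟩ separately, then (Δx)² = ⟨x²⟩ − ⟨x⟩².
Gaussian moments (u = x − x₀): ∫u^(2j)·e^(−2βu²) du = (2j−1)!!/(4β)^j · √(π/(2β)), odd powers integrate to 0; here √(π/(2β)) = 0.83185.
⟨x⟩ = 1.7400 and ⟨x²⟩ = 3.1377.
(Δx)² = 3.1377 − (1.7400)² = 0.11013.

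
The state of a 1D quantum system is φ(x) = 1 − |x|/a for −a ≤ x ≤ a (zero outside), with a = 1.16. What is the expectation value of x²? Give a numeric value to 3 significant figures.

⟨x²⟩ = ∫ x²·|φ|² dx / ∫|φ|² dx (integrals over the domain).
φ is even, so ∫ over [−a, a] = 2∫₀ᵃ with φ = 1 − x/a there: ∫₀ᵃ (1 − x/a)² dx = a/3, ∫₀ᵃ x²(1 − x/a)² dx = a³/30, ∫₀ᵃ x⁴(1 − x/a)² dx = a⁵/105.
State is unnormalized: ∫|φ|² dx = 0.77333, and ∫φ*·x²·φ dx = 0.10406, so ⟨x²⟩ = 0.10406 / 0.77333.
⟨x²⟩ = 0.13456.

0.135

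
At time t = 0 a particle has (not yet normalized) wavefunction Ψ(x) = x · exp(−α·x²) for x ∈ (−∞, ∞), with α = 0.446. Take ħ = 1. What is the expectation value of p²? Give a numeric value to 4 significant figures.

1.338

p² Ψ = −ħ² d²Ψ/dx²; ⟨p²⟩ = −ħ² ∫ Ψ*·Ψ'' dx / ∫|Ψ|² dx.
Expand each integrand as polynomial × e^(−2αx²) and use ∫x^(2j)·e^(−2αx²) dx = (2j−1)!!/(4α)^j · √(π/(2α)), odd powers → 0; here √(π/(2α)) = 1.8767. Differentiate with the product rule, d/dx e^(−αx²) = −2αx·e^(−αx²).
State is unnormalized: ∫|Ψ|² dx = 1.0520, and ∫Ψ*·(−ħ² Ψ'') dx = 1.4075, so ⟨p²⟩ = 1.4075 / 1.0520.
⟨p²⟩ = 1.3380.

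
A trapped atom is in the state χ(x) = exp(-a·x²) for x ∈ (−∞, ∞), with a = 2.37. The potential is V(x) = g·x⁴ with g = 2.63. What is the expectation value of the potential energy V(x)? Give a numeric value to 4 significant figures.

0.08779

⟨V⟩ = ∫ V(x)·|χ|² dx / ∫|χ|² dx.
Gaussian moments: ∫x^(2j)·e^(−2ax²) dx = (2j−1)!!/(4a)^j · √(π/(2a)), odd powers integrate to 0; here √(π/(2a)) = 0.81412.
State is unnormalized: ∫|χ|² dx = 0.81412, and ∫χ*·V(x)·χ dx = 0.071474, so ⟨V⟩ = 0.071474 / 0.81412.
⟨V⟩ = 0.087793.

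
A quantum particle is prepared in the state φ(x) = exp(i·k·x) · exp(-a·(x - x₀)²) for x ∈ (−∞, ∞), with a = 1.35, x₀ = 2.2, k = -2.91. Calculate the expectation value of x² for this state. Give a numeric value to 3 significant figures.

⟨x²⟩ = ∫ x²·|φ|² dx / ∫|φ|² dx (integrals over the domain).
Gaussian moments (u = x − x₀): ∫u^(2j)·e^(−2au²) du = (2j−1)!!/(4a)^j · √(π/(2a)), odd powers integrate to 0; here √(π/(2a)) = 1.0787.
State is unnormalized: ∫|φ|² dx = 1.0787, and ∫φ*·x²·φ dx = 5.4206, so ⟨x²⟩ = 5.4206 / 1.0787.
⟨x²⟩ = 5.0252.

5.03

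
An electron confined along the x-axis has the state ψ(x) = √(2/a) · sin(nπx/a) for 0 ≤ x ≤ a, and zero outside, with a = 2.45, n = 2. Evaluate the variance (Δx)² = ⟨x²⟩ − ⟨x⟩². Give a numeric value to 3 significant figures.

Compute ⟨x⟩ and ⟨x²⟩ separately, then (Δx)² = ⟨x²⟩ − ⟨x⟩².
With sin²θ = (1 − cos2θ)/2 on 0 ≤ x ≤ a: ∫sin²(nπx/a) dx = a/2, ∫x·sin²(nπx/a) dx = a²/4, ∫x²·sin²(nπx/a) dx = a³·(1/6 − 1/(4n²π²)); higher powers xᵏ the same way, integrating xᵏ·cos(2nπx/a) by parts.
⟨x⟩ = 1.2250 and ⟨x²⟩ = 1.9248.
(Δx)² = 1.9248 − (1.2250)² = 0.42419.

0.424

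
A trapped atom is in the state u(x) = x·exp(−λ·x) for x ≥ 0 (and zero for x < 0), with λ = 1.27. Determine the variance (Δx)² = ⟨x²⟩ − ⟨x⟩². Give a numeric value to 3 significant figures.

0.465

Compute ⟨x⟩ and ⟨x²⟩ separately, then (Δx)² = ⟨x²⟩ − ⟨x⟩².
Every integrand reduces to terms xʲ·e^(−2λx) on [0, ∞); use ∫₀^∞ xʲ·e^(−2λx) dx = j!/(2λ)^(j+1).
Normalization: ∫|u|² dx = 0.12205.
⟨x⟩ = 1.1811 and ⟨x²⟩ = 1.8600.
(Δx)² = 1.8600 − (1.1811)² = 0.46500.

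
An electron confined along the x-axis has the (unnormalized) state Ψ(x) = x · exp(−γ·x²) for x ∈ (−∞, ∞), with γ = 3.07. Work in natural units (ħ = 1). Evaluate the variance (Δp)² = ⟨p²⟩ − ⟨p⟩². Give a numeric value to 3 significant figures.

Compute ⟨p⟩ and ⟨p²⟩ separately; (Δp)² = ⟨p²⟩ − ⟨p⟩².
Expand each integrand as polynomial × e^(−2γx²) and use ∫x^(2j)·e^(−2γx²) dx = (2j−1)!!/(4γ)^j · √(π/(2γ)), odd powers → 0; here √(π/(2γ)) = 0.71530. Differentiate with the product rule, d/dx e^(−γx²) = −2γx·e^(−γx²).
Normalization: ∫|Ψ|² dx = 0.058250.
⟨p⟩ = 0.0000 and ⟨p²⟩ = 9.2100.
(Δp)² = 9.2100 − (0.0000)² = 9.2100.

9.21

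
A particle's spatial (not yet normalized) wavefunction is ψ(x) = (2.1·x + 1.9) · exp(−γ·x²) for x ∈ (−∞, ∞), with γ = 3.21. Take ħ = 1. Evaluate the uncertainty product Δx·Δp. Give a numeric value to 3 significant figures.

0.501

Δx = √(⟨x²⟩−⟨x⟩²), Δp = √(⟨p²⟩−⟨p⟩²).
Expand each integrand as polynomial × e^(−2γx²) and use ∫x^(2j)·e^(−2γx²) dx = (2j−1)!!/(4γ)^j · √(π/(2γ)), odd powers → 0; here √(π/(2γ)) = 0.69953. Differentiate with the product rule, d/dx e^(−γx²) = −2γx·e^(−γx²).
Normalization: ∫|ψ|² dx = 2.7656.
⟨x⟩ = 0.15720, ⟨x²⟩ = 0.091414 ⇒ Δx = 0.25827.
⟨p⟩ = 0.0000, ⟨p²⟩ = 3.7677 ⇒ Δp = 1.9411.
Δx·Δp = 0.50131.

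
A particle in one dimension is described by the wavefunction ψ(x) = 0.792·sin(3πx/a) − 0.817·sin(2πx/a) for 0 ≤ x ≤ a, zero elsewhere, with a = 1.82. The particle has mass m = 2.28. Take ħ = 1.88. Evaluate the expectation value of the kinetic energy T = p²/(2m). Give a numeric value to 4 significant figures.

T = −(ħ²/2m) d²/dx², so ⟨T⟩ = −(ħ²/2m) ∫ ψ*·ψ'' dx / ∫|ψ|² dx; with m = 2.28.
d²/dx² sin(jπx/a) = −(jπ/a)²·sin(jπx/a); on 0 ≤ x ≤ a, ∫sin²(jπx/a) dx = a/2 and ∫sin(jπx/a)·sin(lπx/a) dx = 0 for j ≠ l, so only diagonal terms survive in ∫|ψ|² and ∫ψ·ψ″; ∫ψ·ψ′ dx = [ψ²/2] between the walls = 0.
State is unnormalized: ∫|ψ|² dx = 1.1782, and ∫ψ*·(−ħ²/2m · ψ'') dx = 17.475, so ⟨T⟩ = 17.475 / 1.1782.
⟨T⟩ = 14.832.

14.83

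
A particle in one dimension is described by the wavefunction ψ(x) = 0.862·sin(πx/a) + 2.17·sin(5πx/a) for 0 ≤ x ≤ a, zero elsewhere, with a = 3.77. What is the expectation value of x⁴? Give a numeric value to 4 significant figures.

⟨x⁴⟩ = ∫ x⁴·|ψ|² dx / ∫|ψ|² dx (integrals over the domain).
On 0 ≤ x ≤ a (j ≠ l): ∫sin²(jπx/a) dx = a/2, ∫sin(jπx/a)·sin(lπx/a) dx = 0; diagonal moments ∫x·sin²(jπx/a) dx = a²/4, ∫x²·sin²(jπx/a) dx = a³·(1/6 − 1/(4j²π²)); cross terms ∫x·sin(jπx/a)·sin(lπx/a) dx = 0 for j + l even and −4jla²/(π²(j² − l²)²) for j + l odd, ∫x²·sin(jπx/a)·sin(lπx/a) dx = (−1)^(j+l)·4jla³/(π²(j² − l²)²); higher powers the same way via product-to-sum and parts.
State is unnormalized: ∫|ψ|² dx = 10.277, and ∫ψ*·x⁴·ψ dx = 402.61, so ⟨x⁴⟩ = 402.61 / 10.277.
⟨x⁴⟩ = 39.177.

39.18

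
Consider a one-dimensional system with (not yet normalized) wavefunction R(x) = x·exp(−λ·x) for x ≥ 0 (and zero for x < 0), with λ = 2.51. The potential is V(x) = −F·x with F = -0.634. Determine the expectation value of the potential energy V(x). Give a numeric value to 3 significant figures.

0.379

⟨V⟩ = ∫ V(x)·|R|² dx / ∫|R|² dx.
Every integrand reduces to terms xʲ·e^(−2λx) on [0, ∞); use ∫₀^∞ xʲ·e^(−2λx) dx = j!/(2λ)^(j+1).
State is unnormalized: ∫|R|² dx = 0.015810, and ∫R*·V(x)·R dx = 0.0059900, so ⟨V⟩ = 0.0059900 / 0.015810.
⟨V⟩ = 0.37888.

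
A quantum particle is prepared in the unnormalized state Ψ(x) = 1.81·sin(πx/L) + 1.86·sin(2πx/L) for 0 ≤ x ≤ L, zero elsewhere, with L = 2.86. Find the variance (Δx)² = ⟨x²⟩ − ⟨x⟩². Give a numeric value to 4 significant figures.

0.1617

Compute ⟨x⟩ and ⟨x²⟩ separately, then (Δx)² = ⟨x²⟩ − ⟨x⟩².
On 0 ≤ x ≤ L (j ≠ l): ∫sin²(jπx/L) dx = L/2, ∫sin(jπx/L)·sin(lπx/L) dx = 0; diagonal moments ∫x·sin²(jπx/L) dx = L²/4, ∫x²·sin²(jπx/L) dx = L³·(1/6 − 1/(4j²π²)); cross terms ∫x·sin(jπx/L)·sin(lπx/L) dx = 0 for j + l even and −4jlL²/(π²(j² − l²)²) for j + l odd, ∫x²·sin(jπx/L)·sin(lπx/L) dx = (−1)^(j+l)·4jlL³/(π²(j² − l²)²); higher powers the same way via product-to-sum and parts.
Normalization: ∫|Ψ|² dx = 9.6321.
⟨x⟩ = 0.91503 and ⟨x²⟩ = 0.99896.
(Δx)² = 0.99896 − (0.91503)² = 0.16168.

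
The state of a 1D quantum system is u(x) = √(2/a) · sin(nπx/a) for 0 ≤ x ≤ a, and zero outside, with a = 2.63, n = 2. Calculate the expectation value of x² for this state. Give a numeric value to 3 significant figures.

2.22

⟨x²⟩ = ∫ x²·|u|² dx (integrals over the domain).
With sin²θ = (1 − cos2θ)/2 on 0 ≤ x ≤ a: ∫sin²(nπx/a) dx = a/2, ∫x·sin²(nπx/a) dx = a²/4, ∫x²·sin²(nπx/a) dx = a³·(1/6 − 1/(4n²π²)); higher powers xᵏ the same way, integrating xᵏ·cos(2nπx/a) by parts.
⟨x²⟩ = 2.2180.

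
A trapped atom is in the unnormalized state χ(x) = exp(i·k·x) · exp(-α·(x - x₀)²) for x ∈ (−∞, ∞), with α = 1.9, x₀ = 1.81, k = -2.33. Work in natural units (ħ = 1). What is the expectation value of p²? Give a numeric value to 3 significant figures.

7.33

p² χ = −ħ² d²χ/dx²; ⟨p²⟩ = −ħ² ∫ χ*·χ'' dx / ∫|χ|² dx.
Gaussian moments (u = x − x₀): ∫u^(2j)·e^(−2αu²) du = (2j−1)!!/(4α)^j · √(π/(2α)), odd powers integrate to 0; here √(π/(2α)) = 0.90925. Derivatives: χ′ = (ik − 2αu)·χ, χ″ = ((ik − 2αu)² − 2α)·χ; the odd-in-u pieces drop out.
State is unnormalized: ∫|χ|² dx = 0.90925, and ∫χ*·(−ħ² χ'') dx = 6.6638, so ⟨p²⟩ = 6.6638 / 0.90925.
⟨p²⟩ = 7.3289.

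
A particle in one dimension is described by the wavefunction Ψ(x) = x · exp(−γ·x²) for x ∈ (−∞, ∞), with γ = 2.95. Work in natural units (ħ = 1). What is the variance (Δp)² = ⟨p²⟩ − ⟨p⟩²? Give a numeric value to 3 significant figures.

Compute ⟨p⟩ and ⟨p²⟩ separately; (Δp)² = ⟨p²⟩ − ⟨p⟩².
Expand each integrand as polynomial × e^(−2γx²) and use ∫x^(2j)·e^(−2γx²) dx = (2j−1)!!/(4γ)^j · √(π/(2γ)), odd powers → 0; here √(π/(2γ)) = 0.72971. Differentiate with the product rule, d/dx e^(−γx²) = −2γx·e^(−γx²).
Normalization: ∫|Ψ|² dx = 0.061840.
⟨p⟩ = 0.0000 and ⟨p²⟩ = 8.8500.
(Δp)² = 8.8500 − (0.0000)² = 8.8500.

8.85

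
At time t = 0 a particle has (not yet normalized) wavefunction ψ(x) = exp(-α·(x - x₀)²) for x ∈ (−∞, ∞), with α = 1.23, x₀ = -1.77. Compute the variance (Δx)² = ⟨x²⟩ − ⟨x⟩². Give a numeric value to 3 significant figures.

Compute ⟨x⟩ and ⟨x²⟩ separately, then (Δx)² = ⟨x²⟩ − ⟨x⟩².
Gaussian moments (u = x − x₀): ∫u^(2j)·e^(−2αu²) du = (2j−1)!!/(4α)^j · √(π/(2α)), odd powers integrate to 0; here √(π/(2α)) = 1.1301.
Normalization: ∫|ψ|² dx = 1.1301.
⟨x⟩ = -1.7700 and ⟨x²⟩ = 3.3362.
(Δx)² = 3.3362 − (-1.7700)² = 0.20325.

0.203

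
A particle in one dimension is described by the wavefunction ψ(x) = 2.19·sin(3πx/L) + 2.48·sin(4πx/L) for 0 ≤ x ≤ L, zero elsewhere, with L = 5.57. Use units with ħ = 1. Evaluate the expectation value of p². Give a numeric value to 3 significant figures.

p² ψ = −ħ² d²ψ/dx²; ⟨p²⟩ = −ħ² ∫ ψ*·ψ'' dx / ∫|ψ|² dx.
d²/dx² sin(jπx/L) = −(jπ/L)²·sin(jπx/L); on 0 ≤ x ≤ L, ∫sin²(jπx/L) dx = L/2 and ∫sin(jπx/L)·sin(lπx/L) dx = 0 for j ≠ l, so only diagonal terms survive in ∫|ψ|² and ∫ψ·ψ″; ∫ψ·ψ′ dx = [ψ²/2] between the walls = 0.
State is unnormalized: ∫|ψ|² dx = 30.486, and ∫ψ*·(−ħ² ψ'') dx = 125.43, so ⟨p²⟩ = 125.43 / 30.486.
⟨p²⟩ = 4.1142.

4.11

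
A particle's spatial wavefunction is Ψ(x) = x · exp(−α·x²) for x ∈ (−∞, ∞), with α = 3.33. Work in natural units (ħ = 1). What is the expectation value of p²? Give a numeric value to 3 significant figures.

p² Ψ = −ħ² d²Ψ/dx²; ⟨p²⟩ = −ħ² ∫ Ψ*·Ψ'' dx / ∫|Ψ|² dx.
Expand each integrand as polynomial × e^(−2αx²) and use ∫x^(2j)·e^(−2αx²) dx = (2j−1)!!/(4α)^j · √(π/(2α)), odd powers → 0; here √(π/(2α)) = 0.68681. Differentiate with the product rule, d/dx e^(−αx²) = −2αx·e^(−αx²).
State is unnormalized: ∫|Ψ|² dx = 0.051562, and ∫Ψ*·(−ħ² Ψ'') dx = 0.51511, so ⟨p²⟩ = 0.51511 / 0.051562.
⟨p²⟩ = 9.9900.

9.99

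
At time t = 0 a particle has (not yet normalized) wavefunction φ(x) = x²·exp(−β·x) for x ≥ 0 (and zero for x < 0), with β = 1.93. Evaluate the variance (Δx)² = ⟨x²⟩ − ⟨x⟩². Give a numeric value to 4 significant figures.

0.3356

Compute ⟨x⟩ and ⟨x²⟩ separately, then (Δx)² = ⟨x²⟩ − ⟨x⟩².
Every integrand reduces to terms xʲ·e^(−2βx) on [0, ∞); use ∫₀^∞ xʲ·e^(−2βx) dx = j!/(2β)^(j+1).
Normalization: ∫|φ|² dx = 0.028008.
⟨x⟩ = 1.2953 and ⟨x²⟩ = 2.0135.
(Δx)² = 2.0135 − (1.2953)² = 0.33558.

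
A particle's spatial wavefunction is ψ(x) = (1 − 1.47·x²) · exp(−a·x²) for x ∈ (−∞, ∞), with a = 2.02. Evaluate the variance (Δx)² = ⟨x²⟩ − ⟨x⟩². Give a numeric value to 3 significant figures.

0.0681

Compute ⟨x⟩ and ⟨x²⟩ separately, then (Δx)² = ⟨x²⟩ − ⟨x⟩².
Expand each integrand as polynomial × e^(−2ax²) and use ∫x^(2j)·e^(−2ax²) dx = (2j−1)!!/(4a)^j · √(π/(2a)), odd powers → 0; here √(π/(2a)) = 0.88183.
Normalization: ∫|ψ|² dx = 0.64853.
⟨x⟩ = 0.0000 and ⟨x²⟩ = 0.068138.
(Δx)² = 0.068138 − (0.0000)² = 0.068138.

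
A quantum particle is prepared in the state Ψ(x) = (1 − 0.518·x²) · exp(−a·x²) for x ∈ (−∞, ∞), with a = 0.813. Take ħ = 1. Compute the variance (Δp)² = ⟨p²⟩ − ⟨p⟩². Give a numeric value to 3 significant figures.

Compute ⟨p⟩ and ⟨p²⟩ separately; (Δp)² = ⟨p²⟩ − ⟨p⟩².
Expand each integrand as polynomial × e^(−2ax²) and use ∫x^(2j)·e^(−2ax²) dx = (2j−1)!!/(4a)^j · √(π/(2a)), odd powers → 0; here √(π/(2a)) = 1.3900. Differentiate with the product rule, d/dx e^(−ax²) = −2ax·e^(−ax²).
Normalization: ∫|Ψ|² dx = 1.0530.
⟨p⟩ = 0.0000 and ⟨p²⟩ = 1.6057.
(Δp)² = 1.6057 − (0.0000)² = 1.6057.

1.61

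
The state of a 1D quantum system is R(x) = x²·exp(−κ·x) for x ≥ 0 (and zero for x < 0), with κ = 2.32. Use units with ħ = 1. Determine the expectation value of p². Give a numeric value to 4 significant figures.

1.794

p² R = −ħ² d²R/dx²; ⟨p²⟩ = −ħ² ∫ R*·R'' dx / ∫|R|² dx.
Differentiate x²·exp(−κ·x) with the product rule; every integrand then reduces to terms xʲ·e^(−2κx) on [0, ∞), with ∫₀^∞ xʲ·e^(−2κx) dx = j!/(2κ)^(j+1).
State is unnormalized: ∫|R|² dx = 0.011159, and ∫R*·(−ħ² R'') dx = 0.020021, so ⟨p²⟩ = 0.020021 / 0.011159.
⟨p²⟩ = 1.7941.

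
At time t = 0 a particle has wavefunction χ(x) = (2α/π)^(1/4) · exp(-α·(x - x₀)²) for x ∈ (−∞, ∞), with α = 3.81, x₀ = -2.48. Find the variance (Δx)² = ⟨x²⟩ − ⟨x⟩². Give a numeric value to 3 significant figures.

Compute ⟨x⟩ and ⟨x²⟩ separately, then (Δx)² = ⟨x²⟩ − ⟨x⟩².
Gaussian moments (u = x − x₀): ∫u^(2j)·e^(−2αu²) du = (2j−1)!!/(4α)^j · √(π/(2α)), odd powers integrate to 0; here √(π/(2α)) = 0.64209.
⟨x⟩ = -2.4800 and ⟨x²⟩ = 6.2160.
(Δx)² = 6.2160 − (-2.4800)² = 0.065617.

0.0656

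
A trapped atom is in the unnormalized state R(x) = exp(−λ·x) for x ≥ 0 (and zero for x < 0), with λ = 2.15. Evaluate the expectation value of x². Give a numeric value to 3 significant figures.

0.108

⟨x²⟩ = ∫ x²·|R|² dx / ∫|R|² dx (integrals over the domain).
Every integrand reduces to terms xʲ·e^(−2λx) on [0, ∞); use ∫₀^∞ xʲ·e^(−2λx) dx = j!/(2λ)^(j+1).
State is unnormalized: ∫|R|² dx = 0.23256, and ∫R*·x²·R dx = 0.025155, so ⟨x²⟩ = 0.025155 / 0.23256.
⟨x²⟩ = 0.10817.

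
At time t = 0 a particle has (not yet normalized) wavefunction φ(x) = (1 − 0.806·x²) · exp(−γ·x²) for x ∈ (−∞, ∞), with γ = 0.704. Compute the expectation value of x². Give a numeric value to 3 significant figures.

⟨x²⟩ = ∫ x²·|φ|² dx / ∫|φ|² dx (integrals over the domain).
Expand each integrand as polynomial × e^(−2γx²) and use ∫x^(2j)·e^(−2γx²) dx = (2j−1)!!/(4γ)^j · √(π/(2γ)), odd powers → 0; here √(π/(2γ)) = 1.4937.
State is unnormalized: ∫|φ|² dx = 1.0058, and ∫φ*·x²·φ dx = 0.27133, so ⟨x²⟩ = 0.27133 / 1.0058.
⟨x²⟩ = 0.26977.

0.270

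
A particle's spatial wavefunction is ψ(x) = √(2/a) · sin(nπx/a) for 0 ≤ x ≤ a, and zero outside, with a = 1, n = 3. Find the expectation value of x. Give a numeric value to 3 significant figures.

⟨x⟩ = ∫ x·|ψ|² dx (integrals over the domain).
With sin²θ = (1 − cos2θ)/2 on 0 ≤ x ≤ a: ∫sin²(nπx/a) dx = a/2, ∫x·sin²(nπx/a) dx = a²/4, ∫x²·sin²(nπx/a) dx = a³·(1/6 − 1/(4n²π²)); higher powers xᵏ the same way, integrating xᵏ·cos(2nπx/a) by parts.
⟨x⟩ = 0.50000.

0.500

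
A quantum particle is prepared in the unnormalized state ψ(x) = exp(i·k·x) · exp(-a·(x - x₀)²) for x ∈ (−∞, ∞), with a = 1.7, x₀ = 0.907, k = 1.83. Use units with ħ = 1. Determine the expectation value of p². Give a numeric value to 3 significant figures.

p² ψ = −ħ² d²ψ/dx²; ⟨p²⟩ = −ħ² ∫ ψ*·ψ'' dx / ∫|ψ|² dx.
Gaussian moments (u = x − x₀): ∫u^(2j)·e^(−2au²) du = (2j−1)!!/(4a)^j · √(π/(2a)), odd powers integrate to 0; here √(π/(2a)) = 0.96125. Derivatives: ψ′ = (ik − 2au)·ψ, ψ″ = ((ik − 2au)² − 2a)·ψ; the odd-in-u pieces drop out.
State is unnormalized: ∫|ψ|² dx = 0.96125, and ∫ψ*·(−ħ² ψ'') dx = 4.8532, so ⟨p²⟩ = 4.8532 / 0.96125.
⟨p²⟩ = 5.0489.

5.05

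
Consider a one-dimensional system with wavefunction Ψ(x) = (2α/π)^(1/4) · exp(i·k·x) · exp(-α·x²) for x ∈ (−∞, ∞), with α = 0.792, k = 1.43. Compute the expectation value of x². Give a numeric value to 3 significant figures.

0.316

⟨x²⟩ = ∫ x²·|Ψ|² dx (integrals over the domain).
Gaussian moments: ∫x^(2j)·e^(−2αx²) dx = (2j−1)!!/(4α)^j · √(π/(2α)), odd powers integrate to 0; here √(π/(2α)) = 1.4083.
⟨x²⟩ = 0.31566.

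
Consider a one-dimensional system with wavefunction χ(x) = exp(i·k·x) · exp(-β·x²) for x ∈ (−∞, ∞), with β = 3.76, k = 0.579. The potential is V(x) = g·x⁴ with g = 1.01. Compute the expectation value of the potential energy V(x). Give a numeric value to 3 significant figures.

0.0134

⟨V⟩ = ∫ V(x)·|χ|² dx / ∫|χ|² dx.
Gaussian moments: ∫x^(2j)·e^(−2βx²) dx = (2j−1)!!/(4β)^j · √(π/(2β)), odd powers integrate to 0; here √(π/(2β)) = 0.64635.
State is unnormalized: ∫|χ|² dx = 0.64635, and ∫χ*·V(x)·χ dx = 0.0086579, so ⟨V⟩ = 0.0086579 / 0.64635.
⟨V⟩ = 0.013395.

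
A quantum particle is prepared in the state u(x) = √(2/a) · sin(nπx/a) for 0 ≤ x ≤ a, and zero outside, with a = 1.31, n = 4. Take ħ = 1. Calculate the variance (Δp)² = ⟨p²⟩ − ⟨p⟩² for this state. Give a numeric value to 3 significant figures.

92.0

Compute ⟨p⟩ and ⟨p²⟩ separately; (Δp)² = ⟨p²⟩ − ⟨p⟩².
d/dx sin(nπx/a) = (nπ/a)·cos(nπx/a) and d²/dx² sin(nπx/a) = −(nπ/a)²·sin(nπx/a); on 0 ≤ x ≤ a, ∫sin²(nπx/a) dx = a/2 and ∫sin(nπx/a)·cos(nπx/a) dx = 0.
⟨p⟩ = 0.0000 and ⟨p²⟩ = 92.019.
(Δp)² = 92.019 − (0.0000)² = 92.019.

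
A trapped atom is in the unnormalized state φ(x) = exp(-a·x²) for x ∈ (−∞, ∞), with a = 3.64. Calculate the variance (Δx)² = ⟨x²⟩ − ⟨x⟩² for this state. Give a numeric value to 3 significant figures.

0.0687

Compute ⟨x⟩ and ⟨x²⟩ separately, then (Δx)² = ⟨x²⟩ − ⟨x⟩².
Gaussian moments: ∫x^(2j)·e^(−2ax²) dx = (2j−1)!!/(4a)^j · √(π/(2a)), odd powers integrate to 0; here √(π/(2a)) = 0.65692.
Normalization: ∫|φ|² dx = 0.65692.
⟨x⟩ = 0.0000 and ⟨x²⟩ = 0.068681.
(Δx)² = 0.068681 − (0.0000)² = 0.068681.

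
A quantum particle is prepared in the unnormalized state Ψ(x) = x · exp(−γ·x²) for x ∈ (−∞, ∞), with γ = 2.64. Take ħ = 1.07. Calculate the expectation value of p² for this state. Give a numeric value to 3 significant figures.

p² Ψ = −ħ² d²Ψ/dx²; ⟨p²⟩ = −ħ² ∫ Ψ*·Ψ'' dx / ∫|Ψ|² dx.
Expand each integrand as polynomial × e^(−2γx²) and use ∫x^(2j)·e^(−2γx²) dx = (2j−1)!!/(4γ)^j · √(π/(2γ)), odd powers → 0; here √(π/(2γ)) = 0.77136. Differentiate with the product rule, d/dx e^(−γx²) = −2γx·e^(−γx²).
State is unnormalized: ∫|Ψ|² dx = 0.073046, and ∫Ψ*·(−ħ² Ψ'') dx = 0.66235, so ⟨p²⟩ = 0.66235 / 0.073046.
⟨p²⟩ = 9.0676.

9.07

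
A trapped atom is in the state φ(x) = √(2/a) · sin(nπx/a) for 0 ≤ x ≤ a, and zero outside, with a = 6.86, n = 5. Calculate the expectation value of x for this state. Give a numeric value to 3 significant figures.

⟨x⟩ = ∫ x·|φ|² dx (integrals over the domain).
With sin²θ = (1 − cos2θ)/2 on 0 ≤ x ≤ a: ∫sin²(nπx/a) dx = a/2, ∫x·sin²(nπx/a) dx = a²/4, ∫x²·sin²(nπx/a) dx = a³·(1/6 − 1/(4n²π²)); higher powers xᵏ the same way, integrating xᵏ·cos(2nπx/a) by parts.
⟨x⟩ = 3.4300.

3.43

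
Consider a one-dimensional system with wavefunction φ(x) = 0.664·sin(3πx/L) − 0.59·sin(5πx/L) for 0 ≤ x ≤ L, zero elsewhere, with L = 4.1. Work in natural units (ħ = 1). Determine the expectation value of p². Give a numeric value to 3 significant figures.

p² φ = −ħ² d²φ/dx²; ⟨p²⟩ = −ħ² ∫ φ*·φ'' dx / ∫|φ|² dx.
d²/dx² sin(jπx/L) = −(jπ/L)²·sin(jπx/L); on 0 ≤ x ≤ L, ∫sin²(jπx/L) dx = L/2 and ∫sin(jπx/L)·sin(lπx/L) dx = 0 for j ≠ l, so only diagonal terms survive in ∫|φ|² and ∫φ·φ″; ∫φ·φ′ dx = [φ²/2] between the walls = 0.
State is unnormalized: ∫|φ|² dx = 1.6174, and ∫φ*·(−ħ² φ'') dx = 15.250, so ⟨p²⟩ = 15.250 / 1.6174.
⟨p²⟩ = 9.4287.

9.43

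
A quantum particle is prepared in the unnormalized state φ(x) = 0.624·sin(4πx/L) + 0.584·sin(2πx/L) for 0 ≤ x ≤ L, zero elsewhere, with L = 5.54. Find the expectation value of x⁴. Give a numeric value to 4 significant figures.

244.9

⟨x⁴⟩ = ∫ x⁴·|φ|² dx / ∫|φ|² dx (integrals over the domain).
On 0 ≤ x ≤ L (j ≠ l): ∫sin²(jπx/L) dx = L/2, ∫sin(jπx/L)·sin(lπx/L) dx = 0; diagonal moments ∫x·sin²(jπx/L) dx = L²/4, ∫x²·sin²(jπx/L) dx = L³·(1/6 − 1/(4j²π²)); cross terms ∫x·sin(jπx/L)·sin(lπx/L) dx = 0 for j + l even and −4jlL²/(π²(j² − l²)²) for j + l odd, ∫x²·sin(jπx/L)·sin(lπx/L) dx = (−1)^(j+l)·4jlL³/(π²(j² − l²)²); higher powers the same way via product-to-sum and parts.
State is unnormalized: ∫|φ|² dx = 2.0233, and ∫φ*·x⁴·φ dx = 495.47, so ⟨x⁴⟩ = 495.47 / 2.0233.
⟨x⁴⟩ = 244.88.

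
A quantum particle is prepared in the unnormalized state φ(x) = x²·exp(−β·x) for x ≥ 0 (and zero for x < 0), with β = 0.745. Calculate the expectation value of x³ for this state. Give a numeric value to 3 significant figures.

⟨x³⟩ = ∫ x³·|φ|² dx / ∫|φ|² dx (integrals over the domain).
Every integrand reduces to terms xʲ·e^(−2βx) on [0, ∞); use ∫₀^∞ xʲ·e^(−2βx) dx = j!/(2β)^(j+1).
State is unnormalized: ∫|φ|² dx = 3.2680, and ∫φ*·x³·φ dx = 207.46, so ⟨x³⟩ = 207.46 / 3.2680.
⟨x³⟩ = 63.483.

63.5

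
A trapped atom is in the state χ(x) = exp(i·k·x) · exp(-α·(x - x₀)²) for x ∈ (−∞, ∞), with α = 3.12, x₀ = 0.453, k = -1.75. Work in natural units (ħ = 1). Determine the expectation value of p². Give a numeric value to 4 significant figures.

p² χ = −ħ² d²χ/dx²; ⟨p²⟩ = −ħ² ∫ χ*·χ'' dx / ∫|χ|² dx.
Gaussian moments (u = x − x₀): ∫u^(2j)·e^(−2αu²) du = (2j−1)!!/(4α)^j · √(π/(2α)), odd powers integrate to 0; here √(π/(2α)) = 0.70955. Derivatives: χ′ = (ik − 2αu)·χ, χ″ = ((ik − 2αu)² − 2α)·χ; the odd-in-u pieces drop out.
State is unnormalized: ∫|χ|² dx = 0.70955, and ∫χ*·(−ħ² χ'') dx = 4.3868, so ⟨p²⟩ = 4.3868 / 0.70955.
⟨p²⟩ = 6.1825.

6.183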